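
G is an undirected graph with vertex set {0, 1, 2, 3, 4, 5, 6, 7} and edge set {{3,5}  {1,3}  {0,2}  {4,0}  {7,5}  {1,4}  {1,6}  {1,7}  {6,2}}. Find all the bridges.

none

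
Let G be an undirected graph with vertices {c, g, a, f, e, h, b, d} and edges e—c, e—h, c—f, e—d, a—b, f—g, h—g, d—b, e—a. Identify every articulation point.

e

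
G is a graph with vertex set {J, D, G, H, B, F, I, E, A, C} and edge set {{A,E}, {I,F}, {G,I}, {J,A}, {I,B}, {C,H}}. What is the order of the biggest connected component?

D is isolated — a component by itself.
Starting from C we can reach C, H. That is one component of size 2.
Starting from A we can reach A, E, J. That is one component of size 3.
Starting from B we can reach B, F, G, I. That is one component of size 4.
The largest has 4 vertices.

4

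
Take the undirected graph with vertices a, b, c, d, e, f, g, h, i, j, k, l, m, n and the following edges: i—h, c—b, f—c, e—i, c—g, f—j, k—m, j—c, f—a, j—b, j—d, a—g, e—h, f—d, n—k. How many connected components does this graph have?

l is isolated — a component by itself.
Starting from k we can reach k, m, n. That is one component of size 3.
Starting from e we can reach e, h, i. That is one component of size 3.
Starting from a we can reach a, b, c, d, f, g, j. That is one component of size 7.
Total: 4 components.

4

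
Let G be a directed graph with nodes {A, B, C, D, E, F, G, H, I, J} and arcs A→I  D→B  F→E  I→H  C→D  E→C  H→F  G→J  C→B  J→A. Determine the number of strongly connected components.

{H} is an SCC by itself.
{I} is an SCC by itself.
{F} is an SCC by itself.
{A} is an SCC by itself.
{E} is an SCC by itself.
(and 5 more singleton SCCs)
That gives 10 strongly connected components.

10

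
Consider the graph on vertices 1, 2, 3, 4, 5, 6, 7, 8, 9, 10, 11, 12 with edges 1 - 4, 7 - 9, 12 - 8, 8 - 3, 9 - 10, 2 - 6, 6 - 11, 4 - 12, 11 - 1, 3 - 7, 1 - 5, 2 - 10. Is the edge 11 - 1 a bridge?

No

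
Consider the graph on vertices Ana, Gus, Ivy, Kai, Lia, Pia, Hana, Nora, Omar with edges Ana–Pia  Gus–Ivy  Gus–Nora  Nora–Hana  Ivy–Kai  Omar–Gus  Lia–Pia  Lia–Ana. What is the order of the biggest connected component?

6

Starting from Ana we can reach Ana, Lia, Pia. That is one component of size 3.
Starting from Gus we can reach Gus, Ivy, Kai, Hana, Nora, Omar. That is one component of size 6.
The largest has 6 vertices.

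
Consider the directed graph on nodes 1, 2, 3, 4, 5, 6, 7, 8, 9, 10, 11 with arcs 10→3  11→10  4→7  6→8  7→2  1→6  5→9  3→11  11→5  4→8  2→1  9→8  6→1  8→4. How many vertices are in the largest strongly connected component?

6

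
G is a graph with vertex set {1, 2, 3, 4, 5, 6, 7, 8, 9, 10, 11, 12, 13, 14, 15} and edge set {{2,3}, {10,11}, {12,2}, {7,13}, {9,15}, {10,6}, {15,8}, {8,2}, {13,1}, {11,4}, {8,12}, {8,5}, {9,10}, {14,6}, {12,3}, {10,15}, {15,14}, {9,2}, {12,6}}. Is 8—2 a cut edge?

No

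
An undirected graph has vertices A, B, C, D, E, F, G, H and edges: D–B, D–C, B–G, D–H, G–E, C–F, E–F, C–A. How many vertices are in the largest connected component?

8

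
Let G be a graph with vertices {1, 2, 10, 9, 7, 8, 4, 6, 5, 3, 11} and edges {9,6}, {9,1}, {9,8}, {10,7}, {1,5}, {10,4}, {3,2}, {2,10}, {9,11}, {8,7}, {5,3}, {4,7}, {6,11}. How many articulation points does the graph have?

Removing 9 increases the component count from 1 to 2, so 9 is a cut vertex.
By contrast removing 7 leaves 1 component; it is not a cut vertex. No other vertex is a cut vertex either.

1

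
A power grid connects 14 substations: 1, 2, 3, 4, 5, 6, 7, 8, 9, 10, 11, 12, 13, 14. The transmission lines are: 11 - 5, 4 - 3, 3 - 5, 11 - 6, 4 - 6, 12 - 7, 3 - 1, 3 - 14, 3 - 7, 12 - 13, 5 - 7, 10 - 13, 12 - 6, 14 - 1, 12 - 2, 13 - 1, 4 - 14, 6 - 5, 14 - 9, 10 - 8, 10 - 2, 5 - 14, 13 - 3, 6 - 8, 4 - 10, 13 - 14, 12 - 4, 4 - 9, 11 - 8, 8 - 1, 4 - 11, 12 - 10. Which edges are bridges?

none

The edges on the cycle 4-11-5-6-4 are not bridges since each lies on that cycle.
Every edge lies on some cycle, so there are no bridges.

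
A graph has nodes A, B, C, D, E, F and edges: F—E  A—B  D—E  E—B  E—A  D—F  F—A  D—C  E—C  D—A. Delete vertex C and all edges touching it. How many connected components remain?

1

With C gone, the remaining components are: {A, B, D, E, F}.
That is 1 component.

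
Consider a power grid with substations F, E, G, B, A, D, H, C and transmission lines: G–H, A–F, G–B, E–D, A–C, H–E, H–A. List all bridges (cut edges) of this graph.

A-C, A-F, A-H, B-G, D-E, E-H, G-H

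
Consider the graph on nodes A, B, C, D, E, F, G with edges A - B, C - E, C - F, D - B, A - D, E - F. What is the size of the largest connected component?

3

G is isolated — a component by itself.
Starting from C we can reach C, E, F. That is one component of size 3.
Starting from A we can reach A, B, D. That is one component of size 3.
The largest has 3 vertices.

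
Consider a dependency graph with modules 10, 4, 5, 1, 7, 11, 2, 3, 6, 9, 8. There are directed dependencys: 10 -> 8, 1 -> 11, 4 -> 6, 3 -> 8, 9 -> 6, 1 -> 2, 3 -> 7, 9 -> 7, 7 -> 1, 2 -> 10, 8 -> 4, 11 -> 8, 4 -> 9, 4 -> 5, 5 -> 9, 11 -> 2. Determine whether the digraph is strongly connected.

No

There is no directed path from 6 to 1, so the graph is not strongly connected.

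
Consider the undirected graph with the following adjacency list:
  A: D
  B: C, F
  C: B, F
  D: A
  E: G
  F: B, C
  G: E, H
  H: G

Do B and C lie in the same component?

Yes

From B we can reach B, C, F, which includes C.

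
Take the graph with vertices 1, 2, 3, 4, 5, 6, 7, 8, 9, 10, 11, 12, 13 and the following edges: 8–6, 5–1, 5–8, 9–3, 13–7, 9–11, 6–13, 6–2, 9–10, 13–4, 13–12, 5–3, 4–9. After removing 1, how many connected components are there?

With 1 gone, the remaining components are: {2, 3, 4, 5, 6, 7, 8, 9, 10, 11, 12, 13}.
That is 1 component.

1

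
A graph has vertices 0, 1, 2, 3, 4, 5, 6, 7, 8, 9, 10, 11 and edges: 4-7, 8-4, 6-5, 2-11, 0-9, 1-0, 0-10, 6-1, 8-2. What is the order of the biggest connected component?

3 is isolated — a component by itself.
Starting from 2 we can reach 2, 4, 7, 8, 11. That is one component of size 5.
Starting from 0 we can reach 0, 1, 5, 6, 9, 10. That is one component of size 6.
The largest has 6 vertices.

6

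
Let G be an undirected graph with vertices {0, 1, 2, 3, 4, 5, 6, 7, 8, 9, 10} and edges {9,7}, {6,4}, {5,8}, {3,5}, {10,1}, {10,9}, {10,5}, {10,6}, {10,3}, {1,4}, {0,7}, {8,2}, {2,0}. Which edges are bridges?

none

The edges on the cycle 10-3-5-10 are not bridges since each lies on that cycle.
Every edge lies on some cycle, so there are no bridges.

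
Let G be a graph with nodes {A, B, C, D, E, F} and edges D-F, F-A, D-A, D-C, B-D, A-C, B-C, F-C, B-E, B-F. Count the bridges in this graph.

1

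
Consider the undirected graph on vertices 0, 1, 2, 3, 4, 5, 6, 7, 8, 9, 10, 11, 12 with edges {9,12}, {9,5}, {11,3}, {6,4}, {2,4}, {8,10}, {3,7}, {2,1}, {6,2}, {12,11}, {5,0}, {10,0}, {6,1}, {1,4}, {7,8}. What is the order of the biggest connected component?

9

Starting from 1 we can reach 1, 2, 4, 6. That is one component of size 4.
Starting from 0 we can reach 0, 3, 5, 7, 8, 9, 10, 11, 12. That is one component of size 9.
The largest has 9 vertices.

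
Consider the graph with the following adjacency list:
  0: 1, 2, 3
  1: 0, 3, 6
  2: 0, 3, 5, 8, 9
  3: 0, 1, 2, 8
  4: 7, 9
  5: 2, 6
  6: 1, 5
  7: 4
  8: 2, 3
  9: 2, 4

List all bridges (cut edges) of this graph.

2-9, 4-7, 4-9

The edges on the cycle 0-2-5-6-1-0 are not bridges since each lies on that cycle.
But removing 4-7 disconnects 4 from 7; removing 9-4 disconnects 9 from 4; removing 9-2 disconnects 9 from 2 — these are bridges.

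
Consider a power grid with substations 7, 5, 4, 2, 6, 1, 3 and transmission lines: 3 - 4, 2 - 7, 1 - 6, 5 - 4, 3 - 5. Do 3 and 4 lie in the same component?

From 3 we can reach 3, 4, 5, which includes 4.

Yes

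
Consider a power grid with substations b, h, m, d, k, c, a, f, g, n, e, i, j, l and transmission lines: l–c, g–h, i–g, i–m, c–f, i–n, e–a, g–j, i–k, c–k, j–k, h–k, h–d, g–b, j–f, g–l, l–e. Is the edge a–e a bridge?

Yes

Removing a–e leaves no path between a and e: the component count goes from 1 to 2. So it is a bridge.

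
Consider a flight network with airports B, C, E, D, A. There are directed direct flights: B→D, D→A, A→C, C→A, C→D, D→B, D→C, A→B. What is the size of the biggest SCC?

{A, B, C, D} are all mutually reachable — one SCC of size 4.
{E} is an SCC by itself.
The largest has 4 vertices.

4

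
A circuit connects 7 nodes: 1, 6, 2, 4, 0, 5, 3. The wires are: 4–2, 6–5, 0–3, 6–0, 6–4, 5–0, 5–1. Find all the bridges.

The edges on the cycle 6-5-0-6 are not bridges since each lies on that cycle.
But removing 5–1 disconnects 5 from 1; removing 4–2 disconnects 4 from 2; removing 0–3 disconnects 0 from 3; removing 6–4 disconnects 6 from 4 — these are bridges.

0-3, 1-5, 2-4, 4-6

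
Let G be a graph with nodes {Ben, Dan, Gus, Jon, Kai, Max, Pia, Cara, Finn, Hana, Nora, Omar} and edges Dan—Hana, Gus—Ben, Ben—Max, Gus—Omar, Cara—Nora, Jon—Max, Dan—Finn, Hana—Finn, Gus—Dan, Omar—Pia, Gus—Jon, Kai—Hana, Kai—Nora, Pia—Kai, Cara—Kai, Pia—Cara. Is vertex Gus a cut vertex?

Yes

Deleting Gus raises the number of components from 1 to 2, so Gus is a cut vertex.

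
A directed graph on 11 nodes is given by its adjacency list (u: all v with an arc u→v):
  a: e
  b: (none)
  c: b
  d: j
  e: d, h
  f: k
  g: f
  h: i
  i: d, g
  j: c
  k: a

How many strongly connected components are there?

5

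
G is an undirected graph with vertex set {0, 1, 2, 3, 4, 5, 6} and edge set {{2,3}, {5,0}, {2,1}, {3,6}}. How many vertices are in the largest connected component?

4 is isolated — a component by itself.
Starting from 0 we can reach 0, 5. That is one component of size 2.
Starting from 1 we can reach 1, 2, 3, 6. That is one component of size 4.
The largest has 4 vertices.

4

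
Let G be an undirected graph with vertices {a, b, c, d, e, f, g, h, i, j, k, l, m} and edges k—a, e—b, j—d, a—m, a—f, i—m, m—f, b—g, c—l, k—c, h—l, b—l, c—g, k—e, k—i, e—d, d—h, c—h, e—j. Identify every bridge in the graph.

none

The edges on the cycle k-i-m-f-a-k are not bridges since each lies on that cycle.
Every edge lies on some cycle, so there are no bridges.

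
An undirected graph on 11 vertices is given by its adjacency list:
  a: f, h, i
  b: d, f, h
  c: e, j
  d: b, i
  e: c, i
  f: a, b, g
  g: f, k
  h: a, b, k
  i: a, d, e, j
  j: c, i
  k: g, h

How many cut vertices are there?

1

Removing i increases the component count from 1 to 2, so i is a cut vertex.
By contrast removing a leaves 1 component; it is not a cut vertex. No other vertex is a cut vertex either.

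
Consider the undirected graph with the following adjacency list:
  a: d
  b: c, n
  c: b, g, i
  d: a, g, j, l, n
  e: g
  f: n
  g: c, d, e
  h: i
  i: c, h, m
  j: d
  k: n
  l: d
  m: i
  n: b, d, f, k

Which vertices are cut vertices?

c, d, g, i, n

Removing c increases the component count from 1 to 2, so c is a cut vertex.
Removing d increases the component count from 1 to 4, so d is a cut vertex.
Removing g increases the component count from 1 to 2, so g is a cut vertex.
Likewise i, n are cut vertices.
By contrast removing b leaves 1 component; it is not a cut vertex. No other vertex is a cut vertex either.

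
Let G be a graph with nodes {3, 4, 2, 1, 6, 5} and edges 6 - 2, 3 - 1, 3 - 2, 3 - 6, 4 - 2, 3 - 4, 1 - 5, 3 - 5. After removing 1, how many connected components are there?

1

With 1 gone, the remaining components are: {2, 3, 4, 5, 6}.
That is 1 component.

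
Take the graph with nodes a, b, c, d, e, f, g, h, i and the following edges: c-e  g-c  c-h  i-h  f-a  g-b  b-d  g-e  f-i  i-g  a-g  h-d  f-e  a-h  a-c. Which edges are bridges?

none

The edges on the cycle a-c-h-a are not bridges since each lies on that cycle.
Every edge lies on some cycle, so there are no bridges.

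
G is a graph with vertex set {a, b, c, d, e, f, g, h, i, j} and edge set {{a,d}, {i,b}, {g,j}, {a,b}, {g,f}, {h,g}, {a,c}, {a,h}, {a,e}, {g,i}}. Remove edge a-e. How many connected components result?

2

Before removal there is 1 component.
a-e is a bridge — removing it separates a's side from e's side.
After removal: 2 components.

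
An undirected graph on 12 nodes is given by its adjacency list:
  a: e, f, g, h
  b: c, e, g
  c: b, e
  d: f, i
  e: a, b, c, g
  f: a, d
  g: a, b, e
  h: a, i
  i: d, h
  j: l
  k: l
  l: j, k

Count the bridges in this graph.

2

The edges on the cycle a-g-b-c-e-a are not bridges since each lies on that cycle.
But removing l-k disconnects l from k; removing j-l disconnects j from l — these are bridges.
That makes 2 bridges.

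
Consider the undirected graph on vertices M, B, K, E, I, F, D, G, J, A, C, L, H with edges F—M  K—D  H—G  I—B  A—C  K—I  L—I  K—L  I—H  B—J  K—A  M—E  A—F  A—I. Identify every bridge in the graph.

The edges on the cycle K-A-I-K are not bridges since each lies on that cycle.
But removing J—B disconnects J from B; removing H—I disconnects H from I; removing H—G disconnects H from G; removing M—E disconnects M from E — these are bridges.
In total 9 edges are bridges.

A-C, A-F, B-I, B-J, D-K, E-M, F-M, G-H, H-I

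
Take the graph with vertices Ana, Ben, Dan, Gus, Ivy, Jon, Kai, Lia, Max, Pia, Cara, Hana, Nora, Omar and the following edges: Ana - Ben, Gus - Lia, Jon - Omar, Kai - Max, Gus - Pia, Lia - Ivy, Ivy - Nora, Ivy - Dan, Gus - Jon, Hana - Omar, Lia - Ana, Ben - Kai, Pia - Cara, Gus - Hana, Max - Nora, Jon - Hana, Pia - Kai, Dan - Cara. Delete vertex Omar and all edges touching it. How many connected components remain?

1

With Omar gone, the remaining components are: {Ana, Ben, Dan, Gus, Ivy, Jon, Kai, Lia, Max, Pia, Cara, Hana, Nora}.
That is 1 component.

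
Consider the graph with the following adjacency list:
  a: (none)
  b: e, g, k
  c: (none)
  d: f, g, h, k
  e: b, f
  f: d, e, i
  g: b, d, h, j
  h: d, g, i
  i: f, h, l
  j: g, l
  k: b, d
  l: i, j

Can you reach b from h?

Yes

From h we can reach b, d, e, f, g, h, i, j, k, l, which includes b.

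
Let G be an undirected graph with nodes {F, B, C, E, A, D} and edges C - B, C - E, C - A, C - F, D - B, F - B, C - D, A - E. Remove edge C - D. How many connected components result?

1

C and D are still connected via C-B-D, so the component count stays at 1.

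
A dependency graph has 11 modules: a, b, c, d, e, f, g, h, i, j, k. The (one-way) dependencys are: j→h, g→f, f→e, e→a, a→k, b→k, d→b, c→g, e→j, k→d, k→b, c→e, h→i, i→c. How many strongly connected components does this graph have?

{c, e, f, g, h, i, j} are all mutually reachable — one SCC of size 7.
{b, d, k} are all mutually reachable — one SCC of size 3.
{a} is an SCC by itself.
That gives 3 strongly connected components.

3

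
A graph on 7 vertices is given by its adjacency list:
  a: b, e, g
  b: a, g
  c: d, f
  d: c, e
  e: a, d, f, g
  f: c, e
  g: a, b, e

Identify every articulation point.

e

Removing e increases the component count from 1 to 2, so e is a cut vertex.
By contrast removing c leaves 1 component; it is not a cut vertex. No other vertex is a cut vertex either.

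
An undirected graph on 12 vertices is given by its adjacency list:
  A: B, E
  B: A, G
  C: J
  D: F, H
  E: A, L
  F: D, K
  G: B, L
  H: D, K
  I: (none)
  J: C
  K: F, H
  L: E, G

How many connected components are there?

4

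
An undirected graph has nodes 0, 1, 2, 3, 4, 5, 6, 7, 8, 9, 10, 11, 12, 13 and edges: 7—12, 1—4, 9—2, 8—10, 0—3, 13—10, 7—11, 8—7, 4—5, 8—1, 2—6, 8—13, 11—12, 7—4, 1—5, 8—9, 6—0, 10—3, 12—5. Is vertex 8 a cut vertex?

Yes

Deleting 8 raises the number of components from 1 to 2, so 8 is a cut vertex.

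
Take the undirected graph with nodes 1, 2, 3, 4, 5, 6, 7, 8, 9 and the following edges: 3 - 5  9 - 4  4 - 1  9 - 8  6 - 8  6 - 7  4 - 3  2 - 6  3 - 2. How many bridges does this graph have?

3

The edges on the cycle 9-4-3-2-6-8-9 are not bridges since each lies on that cycle.
But removing 4 - 1 disconnects 4 from 1; removing 5 - 3 disconnects 5 from 3; removing 6 - 7 disconnects 6 from 7 — these are bridges.
That makes 3 bridges.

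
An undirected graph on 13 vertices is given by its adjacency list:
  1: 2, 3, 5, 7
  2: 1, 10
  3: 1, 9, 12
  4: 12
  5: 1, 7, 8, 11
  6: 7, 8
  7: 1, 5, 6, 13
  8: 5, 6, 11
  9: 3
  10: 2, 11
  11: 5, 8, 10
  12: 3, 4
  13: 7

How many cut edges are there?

5

The edges on the cycle 6-7-1-2-10-11-8-6 are not bridges since each lies on that cycle.
But removing 1-3 disconnects 1 from 3; removing 12-3 disconnects 12 from 3; removing 7-13 disconnects 7 from 13; removing 12-4 disconnects 12 from 4 — these are bridges.
In total 5 edges are bridges.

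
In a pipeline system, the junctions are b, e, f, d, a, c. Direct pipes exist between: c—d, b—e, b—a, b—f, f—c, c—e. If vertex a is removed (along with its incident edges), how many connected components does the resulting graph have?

1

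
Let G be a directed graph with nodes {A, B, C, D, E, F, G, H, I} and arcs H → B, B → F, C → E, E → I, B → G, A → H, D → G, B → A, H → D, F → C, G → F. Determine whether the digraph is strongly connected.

No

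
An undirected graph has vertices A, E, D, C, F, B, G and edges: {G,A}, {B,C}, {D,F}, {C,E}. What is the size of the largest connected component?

3

Starting from A we can reach A, G. That is one component of size 2.
Starting from D we can reach D, F. That is one component of size 2.
Starting from B we can reach B, C, E. That is one component of size 3.
The largest has 3 vertices.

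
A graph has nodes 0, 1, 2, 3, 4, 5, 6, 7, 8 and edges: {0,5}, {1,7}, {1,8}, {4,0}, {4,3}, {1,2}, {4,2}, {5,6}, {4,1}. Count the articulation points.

4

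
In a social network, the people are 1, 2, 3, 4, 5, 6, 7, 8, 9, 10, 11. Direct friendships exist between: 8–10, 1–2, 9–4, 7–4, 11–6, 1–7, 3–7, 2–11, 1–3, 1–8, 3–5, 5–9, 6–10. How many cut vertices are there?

1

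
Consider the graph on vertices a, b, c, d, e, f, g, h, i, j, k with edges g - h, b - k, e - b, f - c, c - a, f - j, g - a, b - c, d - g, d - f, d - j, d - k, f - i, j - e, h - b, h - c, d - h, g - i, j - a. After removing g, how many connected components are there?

1

With g gone, the remaining components are: {a, b, c, d, e, f, h, i, j, k}.
That is 1 component.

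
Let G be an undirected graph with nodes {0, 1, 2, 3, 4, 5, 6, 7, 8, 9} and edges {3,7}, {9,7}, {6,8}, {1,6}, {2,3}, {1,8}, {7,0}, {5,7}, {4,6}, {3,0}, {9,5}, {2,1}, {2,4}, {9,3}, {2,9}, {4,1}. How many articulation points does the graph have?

Removing 2 increases the component count from 1 to 2, so 2 is a cut vertex.
By contrast removing 9 leaves 1 component; it is not a cut vertex. No other vertex is a cut vertex either.

1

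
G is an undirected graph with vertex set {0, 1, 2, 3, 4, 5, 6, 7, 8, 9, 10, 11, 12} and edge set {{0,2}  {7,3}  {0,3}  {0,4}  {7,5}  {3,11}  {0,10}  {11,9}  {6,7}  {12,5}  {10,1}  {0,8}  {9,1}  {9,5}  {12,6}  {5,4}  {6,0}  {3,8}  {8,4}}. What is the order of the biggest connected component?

13

Starting from 0 we can reach 0, 1, 2, 3, 4, 5, 6, 7, 8, 9, 10, 11, 12. That is one component of size 13.
The largest has 13 vertices.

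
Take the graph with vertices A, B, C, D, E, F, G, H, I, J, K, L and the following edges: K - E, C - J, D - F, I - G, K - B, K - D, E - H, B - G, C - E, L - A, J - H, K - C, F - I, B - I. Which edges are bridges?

A-L

The edges on the cycle K-C-J-H-E-K are not bridges since each lies on that cycle.
But removing L - A disconnects L from A — this is a bridge.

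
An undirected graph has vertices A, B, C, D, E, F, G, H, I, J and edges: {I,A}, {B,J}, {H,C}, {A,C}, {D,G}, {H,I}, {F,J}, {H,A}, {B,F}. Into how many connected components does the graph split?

E is isolated — a component by itself.
Starting from D we can reach D, G. That is one component of size 2.
Starting from B we can reach B, F, J. That is one component of size 3.
Starting from A we can reach A, C, H, I. That is one component of size 4.
Total: 4 components.

4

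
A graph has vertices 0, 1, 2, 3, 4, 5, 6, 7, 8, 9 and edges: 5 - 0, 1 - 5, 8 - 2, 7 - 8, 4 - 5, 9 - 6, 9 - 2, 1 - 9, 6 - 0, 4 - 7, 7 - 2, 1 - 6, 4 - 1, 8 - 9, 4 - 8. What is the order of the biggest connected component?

9

3 is isolated — a component by itself.
Starting from 0 we can reach 0, 1, 2, 4, 5, 6, 7, 8, 9. That is one component of size 9.
The largest has 9 vertices.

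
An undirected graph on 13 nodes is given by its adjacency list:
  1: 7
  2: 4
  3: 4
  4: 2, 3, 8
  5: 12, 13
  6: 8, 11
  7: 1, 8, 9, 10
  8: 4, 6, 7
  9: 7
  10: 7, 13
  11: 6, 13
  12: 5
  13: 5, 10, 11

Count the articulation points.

5

Removing 4 increases the component count from 1 to 3, so 4 is a cut vertex.
Removing 5 increases the component count from 1 to 2, so 5 is a cut vertex.
Removing 7 increases the component count from 1 to 3, so 7 is a cut vertex.
Likewise 8, 13 are cut vertices.
By contrast removing 6 leaves 1 component; it is not a cut vertex. No other vertex is a cut vertex either.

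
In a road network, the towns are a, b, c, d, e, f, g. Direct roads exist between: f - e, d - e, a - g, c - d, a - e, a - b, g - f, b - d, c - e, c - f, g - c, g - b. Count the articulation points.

0

Removing g, for instance, still leaves 1 component. No single vertex removal increases the component count — the graph has no articulation points.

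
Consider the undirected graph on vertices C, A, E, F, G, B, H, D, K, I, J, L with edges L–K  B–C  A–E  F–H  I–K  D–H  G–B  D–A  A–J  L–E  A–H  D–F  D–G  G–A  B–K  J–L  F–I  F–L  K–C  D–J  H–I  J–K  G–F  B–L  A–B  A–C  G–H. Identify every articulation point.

none

Removing L, for instance, still leaves 1 component. No single vertex removal increases the component count — the graph has no articulation points.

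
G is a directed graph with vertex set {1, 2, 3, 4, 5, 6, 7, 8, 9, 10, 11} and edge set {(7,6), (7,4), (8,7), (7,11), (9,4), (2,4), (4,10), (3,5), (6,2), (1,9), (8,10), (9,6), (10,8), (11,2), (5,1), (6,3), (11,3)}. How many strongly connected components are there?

1

{1, 2, 3, 4, 5, 6, 7, 8, 9, 10, 11} are all mutually reachable — one SCC of size 11.
That gives 1 strongly connected component.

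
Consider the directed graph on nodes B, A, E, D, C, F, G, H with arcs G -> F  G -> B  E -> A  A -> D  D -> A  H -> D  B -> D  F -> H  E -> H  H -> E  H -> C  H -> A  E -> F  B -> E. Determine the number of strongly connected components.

5

{E, F, H} are all mutually reachable — one SCC of size 3.
{A, D} are all mutually reachable — one SCC of size 2.
{B} is an SCC by itself.
{C} is an SCC by itself.
{G} is an SCC by itself.
That gives 5 strongly connected components.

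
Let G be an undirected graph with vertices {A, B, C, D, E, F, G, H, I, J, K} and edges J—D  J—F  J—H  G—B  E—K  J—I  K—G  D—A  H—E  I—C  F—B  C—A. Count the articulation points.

1

Removing J increases the component count from 1 to 2, so J is a cut vertex.
By contrast removing F leaves 1 component; it is not a cut vertex. No other vertex is a cut vertex either.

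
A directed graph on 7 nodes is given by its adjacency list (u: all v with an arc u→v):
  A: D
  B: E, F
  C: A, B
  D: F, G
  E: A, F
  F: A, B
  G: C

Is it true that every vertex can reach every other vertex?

Yes

From D we can reach every vertex (A, B, C, D, E, F, G), and every vertex can reach D (A, B, C, D, E, F, G). So the whole graph is one strongly connected component.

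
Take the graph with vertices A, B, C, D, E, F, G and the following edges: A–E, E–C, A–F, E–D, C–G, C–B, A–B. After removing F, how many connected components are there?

With F gone, the remaining components are: {A, B, C, D, E, G}.
That is 1 component.

1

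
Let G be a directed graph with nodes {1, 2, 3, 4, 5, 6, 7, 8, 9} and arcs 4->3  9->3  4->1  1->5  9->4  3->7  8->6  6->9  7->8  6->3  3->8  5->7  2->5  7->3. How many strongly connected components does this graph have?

2

{1, 3, 4, 5, 6, 7, 8, 9} are all mutually reachable — one SCC of size 8.
{2} is an SCC by itself.
That gives 2 strongly connected components.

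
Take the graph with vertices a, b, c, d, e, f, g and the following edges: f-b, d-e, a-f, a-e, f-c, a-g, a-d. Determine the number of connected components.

Starting from a we can reach a, b, c, d, e, f, g. That is one component of size 7.
Total: 1 component.

1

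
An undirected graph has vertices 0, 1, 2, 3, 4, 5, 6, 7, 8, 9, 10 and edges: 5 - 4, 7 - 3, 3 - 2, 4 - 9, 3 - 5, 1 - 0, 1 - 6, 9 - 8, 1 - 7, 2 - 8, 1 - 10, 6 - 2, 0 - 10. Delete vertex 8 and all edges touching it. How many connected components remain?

With 8 gone, the remaining components are: {0, 1, 2, 3, 4, 5, 6, 7, 9, 10}.
That is 1 component.

1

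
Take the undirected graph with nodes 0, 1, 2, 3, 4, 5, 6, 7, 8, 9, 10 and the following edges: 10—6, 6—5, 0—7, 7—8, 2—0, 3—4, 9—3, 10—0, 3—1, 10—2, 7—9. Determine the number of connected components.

Starting from 0 we can reach 0, 1, 2, 3, 4, 5, 6, 7, 8, 9, 10. That is one component of size 11.
Total: 1 component.

1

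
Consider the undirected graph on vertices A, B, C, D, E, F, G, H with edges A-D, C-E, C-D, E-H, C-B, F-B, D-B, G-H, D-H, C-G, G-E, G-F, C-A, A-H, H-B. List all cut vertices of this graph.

Removing A, for instance, still leaves 1 component. No single vertex removal increases the component count — the graph has no articulation points.

none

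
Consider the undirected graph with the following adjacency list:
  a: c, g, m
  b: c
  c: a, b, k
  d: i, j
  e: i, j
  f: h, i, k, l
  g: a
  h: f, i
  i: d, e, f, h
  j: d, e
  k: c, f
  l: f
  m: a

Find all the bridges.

a-c, a-g, a-m, b-c, c-k, f-k, f-l

The edges on the cycle i-e-j-d-i are not bridges since each lies on that cycle.
But removing a-m disconnects a from m; removing c-a disconnects c from a; removing k-f disconnects k from f; removing f-l disconnects f from l — these are bridges.
In total 7 edges are bridges.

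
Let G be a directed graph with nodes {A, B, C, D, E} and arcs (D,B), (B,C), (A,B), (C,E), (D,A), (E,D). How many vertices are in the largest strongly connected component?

5

{A, B, C, D, E} are all mutually reachable — one SCC of size 5.
The largest has 5 vertices.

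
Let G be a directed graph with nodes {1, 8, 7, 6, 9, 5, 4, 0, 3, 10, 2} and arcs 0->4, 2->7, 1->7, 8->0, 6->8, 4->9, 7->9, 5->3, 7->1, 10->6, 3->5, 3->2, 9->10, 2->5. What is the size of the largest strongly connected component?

6

{0, 4, 6, 8, 9, 10} are all mutually reachable — one SCC of size 6.
{2, 3, 5} are all mutually reachable — one SCC of size 3.
{1, 7} are all mutually reachable — one SCC of size 2.
The largest has 6 vertices.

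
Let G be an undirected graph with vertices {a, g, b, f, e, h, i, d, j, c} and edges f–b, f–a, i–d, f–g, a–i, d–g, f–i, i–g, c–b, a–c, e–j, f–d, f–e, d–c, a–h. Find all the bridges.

The edges on the cycle f-a-i-f are not bridges since each lies on that cycle.
But removing e–j disconnects e from j; removing f–e disconnects f from e; removing a–h disconnects a from h — these are bridges.

a-h, e-f, e-j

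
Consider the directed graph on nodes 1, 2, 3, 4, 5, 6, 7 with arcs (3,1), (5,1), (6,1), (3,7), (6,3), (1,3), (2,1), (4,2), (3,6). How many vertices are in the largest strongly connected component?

3

{1, 3, 6} are all mutually reachable — one SCC of size 3.
{4} is an SCC by itself.
{5} is an SCC by itself.
{2} is an SCC by itself.
{7} is an SCC by itself.
The largest has 3 vertices.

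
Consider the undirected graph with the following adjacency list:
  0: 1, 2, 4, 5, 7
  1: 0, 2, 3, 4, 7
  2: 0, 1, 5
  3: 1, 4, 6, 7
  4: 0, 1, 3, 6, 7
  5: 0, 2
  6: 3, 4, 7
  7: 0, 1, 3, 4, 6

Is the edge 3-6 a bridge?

No

After removing 3-6, the path 3-4-6 still connects them, so the edge is not a bridge.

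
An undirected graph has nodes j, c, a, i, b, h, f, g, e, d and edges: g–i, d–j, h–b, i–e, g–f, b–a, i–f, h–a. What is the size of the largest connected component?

4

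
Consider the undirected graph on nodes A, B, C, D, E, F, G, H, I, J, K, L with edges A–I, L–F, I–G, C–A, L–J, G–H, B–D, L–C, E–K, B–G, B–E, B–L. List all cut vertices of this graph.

B, E, G, L

Removing B increases the component count from 1 to 3, so B is a cut vertex.
Removing E increases the component count from 1 to 2, so E is a cut vertex.
Removing G increases the component count from 1 to 2, so G is a cut vertex.
Likewise L is a cut vertex.
By contrast removing K leaves 1 component; it is not a cut vertex. No other vertex is a cut vertex either.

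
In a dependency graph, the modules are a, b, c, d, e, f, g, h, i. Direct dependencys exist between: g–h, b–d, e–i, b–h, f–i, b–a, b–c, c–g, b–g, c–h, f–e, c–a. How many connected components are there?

2

Starting from e we can reach e, f, i. That is one component of size 3.
Starting from a we can reach a, b, c, d, g, h. That is one component of size 6.
Total: 2 components.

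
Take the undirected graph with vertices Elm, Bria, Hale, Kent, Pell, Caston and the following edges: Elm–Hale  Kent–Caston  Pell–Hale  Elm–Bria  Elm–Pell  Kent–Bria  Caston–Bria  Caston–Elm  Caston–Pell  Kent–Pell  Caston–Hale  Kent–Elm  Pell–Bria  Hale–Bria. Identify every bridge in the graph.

The edges on the cycle Caston-Elm-Pell-Caston are not bridges since each lies on that cycle.
Every edge lies on some cycle, so there are no bridges.

none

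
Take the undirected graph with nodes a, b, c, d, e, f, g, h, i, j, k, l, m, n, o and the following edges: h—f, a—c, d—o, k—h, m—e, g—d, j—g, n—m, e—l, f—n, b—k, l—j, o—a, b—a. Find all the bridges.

a-c

The edges on the cycle b-k-h-f-n-m-e-l-j-g-d-o-a-b are not bridges since each lies on that cycle.
But removing a—c disconnects a from c — this is a bridge.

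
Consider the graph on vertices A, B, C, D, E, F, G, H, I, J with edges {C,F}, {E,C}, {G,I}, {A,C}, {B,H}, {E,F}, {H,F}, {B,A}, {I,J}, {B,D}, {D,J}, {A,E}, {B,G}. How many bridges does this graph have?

0

The edges on the cycle A-E-C-A are not bridges since each lies on that cycle.
Every edge lies on some cycle, so there are no bridges.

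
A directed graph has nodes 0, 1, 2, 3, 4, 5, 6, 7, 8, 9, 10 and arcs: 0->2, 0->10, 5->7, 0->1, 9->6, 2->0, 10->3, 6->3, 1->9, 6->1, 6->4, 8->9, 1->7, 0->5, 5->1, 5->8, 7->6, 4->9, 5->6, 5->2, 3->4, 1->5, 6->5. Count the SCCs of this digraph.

1

{0, 1, 2, 3, 4, 5, 6, 7, 8, 9, 10} are all mutually reachable — one SCC of size 11.
That gives 1 strongly connected component.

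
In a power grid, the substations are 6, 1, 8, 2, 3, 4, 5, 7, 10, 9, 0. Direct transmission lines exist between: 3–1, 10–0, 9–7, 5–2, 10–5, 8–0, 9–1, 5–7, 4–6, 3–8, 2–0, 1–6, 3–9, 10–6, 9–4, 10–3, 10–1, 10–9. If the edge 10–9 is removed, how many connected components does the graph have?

1

10 and 9 are still connected via 10-3-9, so the component count stays at 1.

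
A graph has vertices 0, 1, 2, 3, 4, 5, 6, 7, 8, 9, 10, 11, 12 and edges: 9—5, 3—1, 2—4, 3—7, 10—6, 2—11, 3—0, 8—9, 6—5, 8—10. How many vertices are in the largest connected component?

5

12 is isolated — a component by itself.
Starting from 2 we can reach 2, 4, 11. That is one component of size 3.
Starting from 0 we can reach 0, 1, 3, 7. That is one component of size 4.
Starting from 5 we can reach 5, 6, 8, 9, 10. That is one component of size 5.
The largest has 5 vertices.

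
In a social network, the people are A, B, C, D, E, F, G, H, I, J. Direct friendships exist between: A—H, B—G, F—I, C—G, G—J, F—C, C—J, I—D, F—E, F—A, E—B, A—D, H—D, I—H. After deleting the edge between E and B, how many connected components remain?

1

E and B are still connected via E-F-C-G-B, so the component count stays at 1.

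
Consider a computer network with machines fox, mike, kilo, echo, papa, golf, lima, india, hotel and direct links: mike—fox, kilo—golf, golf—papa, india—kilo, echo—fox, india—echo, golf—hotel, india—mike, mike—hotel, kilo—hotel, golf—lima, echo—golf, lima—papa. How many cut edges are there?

The edges on the cycle india-mike-hotel-golf-kilo-india are not bridges since each lies on that cycle.
Every edge lies on some cycle, so there are no bridges.

0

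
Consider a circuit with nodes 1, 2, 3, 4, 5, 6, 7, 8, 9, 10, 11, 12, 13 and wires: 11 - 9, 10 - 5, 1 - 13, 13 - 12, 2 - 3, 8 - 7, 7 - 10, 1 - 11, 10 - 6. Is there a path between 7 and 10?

Yes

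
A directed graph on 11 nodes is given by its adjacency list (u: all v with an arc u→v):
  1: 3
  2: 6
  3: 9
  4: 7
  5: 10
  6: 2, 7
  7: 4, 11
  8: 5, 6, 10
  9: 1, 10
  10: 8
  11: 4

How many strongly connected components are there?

4

{5, 8, 10} are all mutually reachable — one SCC of size 3.
{1, 3, 9} are all mutually reachable — one SCC of size 3.
{4, 7, 11} are all mutually reachable — one SCC of size 3.
{2, 6} are all mutually reachable — one SCC of size 2.
That gives 4 strongly connected components.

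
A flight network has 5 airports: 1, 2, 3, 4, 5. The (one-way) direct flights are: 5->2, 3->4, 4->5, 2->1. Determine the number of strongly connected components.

{1} is an SCC by itself.
{2} is an SCC by itself.
{4} is an SCC by itself.
{3} is an SCC by itself.
{5} is an SCC by itself.
That gives 5 strongly connected components.

5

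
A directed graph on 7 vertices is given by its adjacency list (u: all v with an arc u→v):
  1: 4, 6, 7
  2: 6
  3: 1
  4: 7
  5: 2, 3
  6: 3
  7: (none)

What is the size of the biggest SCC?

{1, 3, 6} are all mutually reachable — one SCC of size 3.
{2} is an SCC by itself.
{4} is an SCC by itself.
{7} is an SCC by itself.
{5} is an SCC by itself.
The largest has 3 vertices.

3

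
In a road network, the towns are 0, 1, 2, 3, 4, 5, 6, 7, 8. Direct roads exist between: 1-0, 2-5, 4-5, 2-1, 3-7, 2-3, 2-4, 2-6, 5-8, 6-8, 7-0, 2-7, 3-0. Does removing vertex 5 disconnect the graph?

No

Deleting 5 leaves 1 component (was 1) (its neighbors 2, 4, 8 remain connected to each other), so 5 is not a cut vertex.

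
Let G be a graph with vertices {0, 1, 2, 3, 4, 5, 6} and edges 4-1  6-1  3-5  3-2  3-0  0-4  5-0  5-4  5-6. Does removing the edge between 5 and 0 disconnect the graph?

After removing 5-0, the path 5-3-0 still connects them, so the edge is not a bridge.

No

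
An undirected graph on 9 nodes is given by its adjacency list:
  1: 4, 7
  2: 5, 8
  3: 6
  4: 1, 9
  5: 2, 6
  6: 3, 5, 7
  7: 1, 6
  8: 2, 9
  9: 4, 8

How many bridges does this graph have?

The edges on the cycle 4-1-7-6-5-2-8-9-4 are not bridges since each lies on that cycle.
But removing 3-6 disconnects 3 from 6 — this is a bridge.

1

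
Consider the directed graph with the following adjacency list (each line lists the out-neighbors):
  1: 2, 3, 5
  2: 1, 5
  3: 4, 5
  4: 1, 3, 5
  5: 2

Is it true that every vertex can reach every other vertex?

Yes

From 2 we can reach every vertex (1, 2, 3, 4, 5), and every vertex can reach 2 (1, 2, 3, 4, 5). So the whole graph is one strongly connected component.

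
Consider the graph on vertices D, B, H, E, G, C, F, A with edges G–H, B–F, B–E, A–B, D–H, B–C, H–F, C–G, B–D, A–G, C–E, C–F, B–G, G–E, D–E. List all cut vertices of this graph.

Removing B, for instance, still leaves 1 component. No single vertex removal increases the component count — the graph has no articulation points.

none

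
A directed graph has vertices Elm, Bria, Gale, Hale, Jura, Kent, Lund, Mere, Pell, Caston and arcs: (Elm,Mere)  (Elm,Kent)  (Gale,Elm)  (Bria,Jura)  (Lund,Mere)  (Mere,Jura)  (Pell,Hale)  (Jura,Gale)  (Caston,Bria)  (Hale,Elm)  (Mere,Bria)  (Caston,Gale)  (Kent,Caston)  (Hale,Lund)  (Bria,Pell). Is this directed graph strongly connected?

Yes

From Hale we can reach every vertex (Elm, Bria, Gale, Hale, Jura, Kent, Lund, Mere, Pell, Caston), and every vertex can reach Hale (Elm, Bria, Gale, Hale, Jura, Kent, Lund, Mere, Pell, Caston). So the whole graph is one strongly connected component.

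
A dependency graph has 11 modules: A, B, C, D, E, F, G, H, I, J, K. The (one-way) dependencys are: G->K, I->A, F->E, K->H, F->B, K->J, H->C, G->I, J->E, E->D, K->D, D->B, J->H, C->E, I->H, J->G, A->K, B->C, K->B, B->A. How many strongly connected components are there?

{A, B, C, D, E, G, H, I, J, K} are all mutually reachable — one SCC of size 10.
{F} is an SCC by itself.
That gives 2 strongly connected components.

2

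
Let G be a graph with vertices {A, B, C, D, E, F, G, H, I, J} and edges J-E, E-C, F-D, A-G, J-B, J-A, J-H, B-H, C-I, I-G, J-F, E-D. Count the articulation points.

Removing J increases the component count from 1 to 2, so J is a cut vertex.
By contrast removing G leaves 1 component; it is not a cut vertex. No other vertex is a cut vertex either.

1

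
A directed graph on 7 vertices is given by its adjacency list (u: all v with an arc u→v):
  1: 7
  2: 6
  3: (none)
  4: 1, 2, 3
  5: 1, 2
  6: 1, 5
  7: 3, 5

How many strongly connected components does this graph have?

3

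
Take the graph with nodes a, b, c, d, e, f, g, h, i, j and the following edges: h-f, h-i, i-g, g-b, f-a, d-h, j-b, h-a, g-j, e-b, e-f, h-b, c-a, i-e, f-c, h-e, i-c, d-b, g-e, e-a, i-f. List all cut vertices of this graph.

Removing h, for instance, still leaves 1 component. No single vertex removal increases the component count — the graph has no articulation points.

none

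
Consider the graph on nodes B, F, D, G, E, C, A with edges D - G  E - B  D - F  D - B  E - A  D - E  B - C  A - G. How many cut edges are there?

2

The edges on the cycle D-E-A-G-D are not bridges since each lies on that cycle.
But removing B - C disconnects B from C; removing F - D disconnects F from D — these are bridges.
That makes 2 bridges.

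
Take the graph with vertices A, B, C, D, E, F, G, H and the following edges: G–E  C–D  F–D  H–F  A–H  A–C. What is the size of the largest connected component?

5

B is isolated — a component by itself.
Starting from E we can reach E, G. That is one component of size 2.
Starting from A we can reach A, C, D, F, H. That is one component of size 5.
The largest has 5 vertices.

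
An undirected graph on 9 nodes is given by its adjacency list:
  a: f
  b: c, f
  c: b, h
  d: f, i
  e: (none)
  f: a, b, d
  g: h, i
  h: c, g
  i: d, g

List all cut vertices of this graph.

f

Removing f increases the component count from 2 to 3, so f is a cut vertex.
By contrast removing b leaves 2 components; it is not a cut vertex. No other vertex is a cut vertex either.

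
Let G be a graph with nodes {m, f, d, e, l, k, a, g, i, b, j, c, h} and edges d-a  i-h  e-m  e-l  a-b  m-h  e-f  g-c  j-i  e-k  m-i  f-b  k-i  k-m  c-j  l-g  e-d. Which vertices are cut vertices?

Removing e increases the component count from 1 to 2, so e is a cut vertex.
By contrast removing m leaves 1 component; it is not a cut vertex. No other vertex is a cut vertex either.

e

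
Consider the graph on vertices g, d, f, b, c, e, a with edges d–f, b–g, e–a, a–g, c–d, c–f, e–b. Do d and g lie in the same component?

The component containing d is {c, d, f}, and g is not in it.

No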